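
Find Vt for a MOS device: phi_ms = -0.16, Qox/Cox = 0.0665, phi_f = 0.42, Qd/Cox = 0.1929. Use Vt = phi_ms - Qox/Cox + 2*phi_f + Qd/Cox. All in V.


Step 1: Vt = phi_ms - Qox/Cox + 2*phi_f + Qd/Cox
Step 2: Vt = -0.16 - 0.0665 + 2*0.42 + 0.1929
Step 3: Vt = -0.16 - 0.0665 + 0.84 + 0.1929
Step 4: Vt = 0.8064 V

0.8064


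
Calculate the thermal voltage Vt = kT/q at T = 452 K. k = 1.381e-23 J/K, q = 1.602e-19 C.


Step 1: kT = 1.381e-23 * 452 = 6.24212e-21 J
Step 2: Vt = kT/q = 6.24212e-21 / 1.602e-19
Step 3: Vt = 0.03896 V

0.03896


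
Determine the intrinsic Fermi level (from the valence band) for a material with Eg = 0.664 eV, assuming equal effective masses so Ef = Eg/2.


Step 1: For an intrinsic semiconductor, the Fermi level sits at midgap.
Step 2: Ef = Eg / 2 = 0.664 / 2 = 0.332 eV

0.332


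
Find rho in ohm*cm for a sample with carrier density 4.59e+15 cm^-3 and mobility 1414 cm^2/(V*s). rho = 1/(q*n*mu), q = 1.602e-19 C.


Step 1: sigma = q * n * mu = 1.602e-19 * 4.59e+15 * 1414 = 1.03974e+00 S/cm
Step 2: rho = 1 / sigma = 1 / 1.03974e+00 = 0.9618 ohm*cm

0.9618


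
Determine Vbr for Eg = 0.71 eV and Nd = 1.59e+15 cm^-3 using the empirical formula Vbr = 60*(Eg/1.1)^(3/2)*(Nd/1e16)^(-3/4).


Step 1: Eg/1.1 = 0.71/1.1 = 0.645455
Step 2: (Eg/1.1)^1.5 = 0.645455^1.5 = 0.518560
Step 3: (Nd/1e16)^(-0.75) = (0.159)^(-0.75) = 3.971478
Step 4: Vbr = 60 * 0.518560 * 3.971478 = 123.6 V

123.6


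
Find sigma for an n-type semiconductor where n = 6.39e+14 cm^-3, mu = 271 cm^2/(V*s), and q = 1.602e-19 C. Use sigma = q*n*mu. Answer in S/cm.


Step 1: sigma = q * n * mu
Step 2: sigma = 1.602e-19 * 6.39e+14 * 271
Step 3: sigma = 2.774e-02 S/cm

2.774e-02


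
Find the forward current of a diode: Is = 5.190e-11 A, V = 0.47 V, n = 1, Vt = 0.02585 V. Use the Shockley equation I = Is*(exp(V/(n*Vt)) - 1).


Step 1: V/(n*Vt) = 0.47/(1*0.02585) = 18.1818
Step 2: exp(18.1818) = 7.8751e+07
Step 3: I = 5.190e-11 * (7.8751e+07 - 1) = 4.09e-03 A

4.09e-03


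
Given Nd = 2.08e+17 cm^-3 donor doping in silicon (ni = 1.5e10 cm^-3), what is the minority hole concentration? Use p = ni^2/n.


Step 1: Since Nd >> ni, n ≈ Nd = 2.08e+17 cm^-3
Step 2: p = ni^2 / n = (1.5e10)^2 / 2.08e+17
Step 3: p = 2.25e20 / 2.08e+17 = 1.08e+03 cm^-3

1.08e+03


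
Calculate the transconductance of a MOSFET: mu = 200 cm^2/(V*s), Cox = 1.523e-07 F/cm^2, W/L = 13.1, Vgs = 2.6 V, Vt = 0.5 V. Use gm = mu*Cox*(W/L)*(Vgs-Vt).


Step 1: Vov = Vgs - Vt = 2.6 - 0.5 = 2.1 V
Step 2: gm = mu * Cox * (W/L) * Vov
Step 3: gm = 200 * 1.523e-07 * 13.1 * 2.1 = 8.38e-04 S

8.38e-04


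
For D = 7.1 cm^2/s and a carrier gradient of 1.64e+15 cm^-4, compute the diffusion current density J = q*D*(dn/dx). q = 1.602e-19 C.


Step 1: J = q * D * (dn/dx)
Step 2: J = 1.602e-19 * 7.1 * 1.64e+15
Step 3: J = 1.87e-03 A/cm^2

1.87e-03


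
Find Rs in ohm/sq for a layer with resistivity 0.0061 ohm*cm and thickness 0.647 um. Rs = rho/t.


Step 1: Convert thickness to cm: t = 0.647 um = 6.4700e-05 cm
Step 2: Rs = rho / t = 0.0061 / 6.4700e-05
Step 3: Rs = 94.3 ohm/sq

94.3


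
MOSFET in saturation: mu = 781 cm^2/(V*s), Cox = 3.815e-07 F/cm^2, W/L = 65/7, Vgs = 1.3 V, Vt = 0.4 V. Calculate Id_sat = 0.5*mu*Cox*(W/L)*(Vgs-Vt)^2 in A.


Step 1: Overdrive voltage Vov = Vgs - Vt = 1.3 - 0.4 = 0.9 V
Step 2: W/L = 65/7 = 9.28571
Step 3: Id = 0.5 * 781 * 3.815e-07 * 9.28571 * 0.9^2
Step 4: Id = 1.12e-03 A

1.12e-03


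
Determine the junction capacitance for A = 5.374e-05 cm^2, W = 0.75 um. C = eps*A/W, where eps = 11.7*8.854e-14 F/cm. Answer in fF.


Step 1: eps_Si = 11.7 * 8.854e-14 = 1.035918e-12 F/cm
Step 2: W in cm = 0.75 * 1e-4 = 7.50e-05 cm
Step 3: C = 1.035918e-12 * 5.374e-05 / 7.50e-05 = 7.422698e-13 F
Step 4: C = 742.27 fF

742.27


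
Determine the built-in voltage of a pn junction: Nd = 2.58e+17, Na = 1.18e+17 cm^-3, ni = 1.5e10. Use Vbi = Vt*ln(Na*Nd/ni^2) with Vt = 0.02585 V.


Step 1: Compute Na*Nd/ni^2 = 1.18e+17 * 2.58e+17 / (1.5e10)^2 = 1.3531e+14
Step 2: ln(1.3531e+14) = 32.5386
Step 3: Vbi = 0.02585 * 32.5386 = 0.841 V

0.841


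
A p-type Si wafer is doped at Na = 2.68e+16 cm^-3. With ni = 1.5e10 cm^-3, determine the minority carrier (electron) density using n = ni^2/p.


Step 1: Majority hole concentration p ≈ Na = 2.68e+16 cm^-3
Step 2: n = ni^2 / Na = (1.5e10)^2 / 2.68e+16
Step 3: n = 8.40e+03 cm^-3

8.40e+03


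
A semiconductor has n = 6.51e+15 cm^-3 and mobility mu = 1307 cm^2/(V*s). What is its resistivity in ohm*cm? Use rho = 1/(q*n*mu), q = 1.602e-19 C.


Step 1: sigma = q * n * mu = 1.602e-19 * 6.51e+15 * 1307 = 1.36307e+00 S/cm
Step 2: rho = 1 / sigma = 1 / 1.36307e+00 = 0.7336 ohm*cm

0.7336


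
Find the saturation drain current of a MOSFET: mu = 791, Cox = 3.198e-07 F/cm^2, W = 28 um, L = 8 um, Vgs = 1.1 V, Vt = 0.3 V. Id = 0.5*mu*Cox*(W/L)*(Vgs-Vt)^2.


Step 1: Overdrive voltage Vov = Vgs - Vt = 1.1 - 0.3 = 0.8 V
Step 2: W/L = 28/8 = 3.5
Step 3: Id = 0.5 * 791 * 3.198e-07 * 3.5 * 0.8^2
Step 4: Id = 2.83e-04 A

2.83e-04


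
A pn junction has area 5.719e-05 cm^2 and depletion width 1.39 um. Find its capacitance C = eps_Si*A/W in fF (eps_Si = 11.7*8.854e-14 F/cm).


Step 1: eps_Si = 11.7 * 8.854e-14 = 1.035918e-12 F/cm
Step 2: W in cm = 1.39 * 1e-4 = 1.39e-04 cm
Step 3: C = 1.035918e-12 * 5.719e-05 / 1.39e-04 = 4.262169e-13 F
Step 4: C = 426.22 fF

426.22


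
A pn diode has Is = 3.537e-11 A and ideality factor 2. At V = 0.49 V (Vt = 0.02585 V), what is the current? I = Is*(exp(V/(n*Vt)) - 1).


Step 1: V/(n*Vt) = 0.49/(2*0.02585) = 9.4778
Step 2: exp(9.4778) = 1.3066e+04
Step 3: I = 3.537e-11 * (1.3066e+04 - 1) = 4.62e-07 A

4.62e-07


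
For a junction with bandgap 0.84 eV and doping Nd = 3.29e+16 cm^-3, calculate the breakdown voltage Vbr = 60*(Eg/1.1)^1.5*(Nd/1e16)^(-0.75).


Step 1: Eg/1.1 = 0.84/1.1 = 0.763636
Step 2: (Eg/1.1)^1.5 = 0.763636^1.5 = 0.667313
Step 3: (Nd/1e16)^(-0.75) = (3.29)^(-0.75) = 0.409358
Step 4: Vbr = 60 * 0.667313 * 0.409358 = 16.4 V

16.4


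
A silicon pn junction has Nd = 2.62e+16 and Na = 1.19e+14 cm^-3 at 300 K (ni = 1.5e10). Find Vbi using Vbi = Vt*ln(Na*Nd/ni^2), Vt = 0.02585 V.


Step 1: Compute Na*Nd/ni^2 = 1.19e+14 * 2.62e+16 / (1.5e10)^2 = 1.3857e+10
Step 2: ln(1.3857e+10) = 23.3521
Step 3: Vbi = 0.02585 * 23.3521 = 0.604 V

0.604


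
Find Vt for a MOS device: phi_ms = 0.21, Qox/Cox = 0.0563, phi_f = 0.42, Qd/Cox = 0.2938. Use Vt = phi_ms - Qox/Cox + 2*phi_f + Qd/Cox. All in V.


Step 1: Vt = phi_ms - Qox/Cox + 2*phi_f + Qd/Cox
Step 2: Vt = 0.21 - 0.0563 + 2*0.42 + 0.2938
Step 3: Vt = 0.21 - 0.0563 + 0.84 + 0.2938
Step 4: Vt = 1.2875 V

1.2875


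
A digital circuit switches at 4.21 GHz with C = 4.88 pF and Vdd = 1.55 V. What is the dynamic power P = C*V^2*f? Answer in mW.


Step 1: V^2 = 1.55^2 = 2.4025 V^2
Step 2: P = C*V^2*f = 4.88e-12 F * 2.4025 * 4.21e9 Hz
Step 3: P = 4.9358882e-02 W
Step 4: P = 49.359 mW

49.359


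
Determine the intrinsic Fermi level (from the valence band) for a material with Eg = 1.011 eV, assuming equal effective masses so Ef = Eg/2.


Step 1: For an intrinsic semiconductor, the Fermi level sits at midgap.
Step 2: Ef = Eg / 2 = 1.011 / 2 = 0.5055 eV

0.5055


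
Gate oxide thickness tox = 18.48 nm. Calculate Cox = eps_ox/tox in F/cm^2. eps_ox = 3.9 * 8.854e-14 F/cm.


Step 1: eps_ox = 3.9 * 8.854e-14 = 3.45306e-13 F/cm
Step 2: tox in cm = 18.48 nm * 1e-7 = 1.8480e-06 cm
Step 3: Cox = 3.45306e-13 / 1.8480e-06 = 1.87e-07 F/cm^2

1.87e-07


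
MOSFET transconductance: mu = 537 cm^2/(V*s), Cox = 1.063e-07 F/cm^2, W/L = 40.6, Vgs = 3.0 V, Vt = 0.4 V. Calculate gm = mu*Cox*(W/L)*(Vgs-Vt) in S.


Step 1: Vov = Vgs - Vt = 3.0 - 0.4 = 2.6 V
Step 2: gm = mu * Cox * (W/L) * Vov
Step 3: gm = 537 * 1.063e-07 * 40.6 * 2.6 = 6.03e-03 S

6.03e-03


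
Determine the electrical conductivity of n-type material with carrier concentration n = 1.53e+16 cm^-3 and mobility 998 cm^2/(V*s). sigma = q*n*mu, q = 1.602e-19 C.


Step 1: sigma = q * n * mu
Step 2: sigma = 1.602e-19 * 1.53e+16 * 998
Step 3: sigma = 2.446e+00 S/cm

2.446e+00


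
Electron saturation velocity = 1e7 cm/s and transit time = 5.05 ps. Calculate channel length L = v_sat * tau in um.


Step 1: tau in seconds = 5.05 ps * 1e-12 = 5.0500e-12 s
Step 2: L = v_sat * tau = 1e7 * 5.0500e-12 = 5.0500e-05 cm
Step 3: L in um = 5.0500e-05 * 1e4 = 0.505 um

0.505


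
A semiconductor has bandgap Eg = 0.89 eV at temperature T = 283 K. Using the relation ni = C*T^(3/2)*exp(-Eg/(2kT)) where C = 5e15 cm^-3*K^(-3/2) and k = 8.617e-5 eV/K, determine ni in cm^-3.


Step 1: Compute kT = 8.617e-5 * 283 = 0.02438611 eV
Step 2: Exponent = -Eg/(2kT) = -0.89/(2*0.02438611) = -18.24809
Step 3: T^(3/2) = 283^1.5 = 4760.80
Step 4: ni = 5e15 * 4760.80 * exp(-18.24809) = 2.83e+11 cm^-3

2.83e+11


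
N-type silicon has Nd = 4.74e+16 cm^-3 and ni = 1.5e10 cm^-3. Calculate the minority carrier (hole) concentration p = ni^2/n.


Step 1: Since Nd >> ni, n ≈ Nd = 4.74e+16 cm^-3
Step 2: p = ni^2 / n = (1.5e10)^2 / 4.74e+16
Step 3: p = 2.25e20 / 4.74e+16 = 4.75e+03 cm^-3

4.75e+03


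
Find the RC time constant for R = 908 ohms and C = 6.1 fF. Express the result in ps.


Step 1: tau = R * C
Step 2: tau = 908 * 6.1 fF = 908 * 6.1e-15 F
Step 3: tau = 5.5388e-12 s = 5.5388 ps

5.5388


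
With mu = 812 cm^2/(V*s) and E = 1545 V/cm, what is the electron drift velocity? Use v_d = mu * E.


Step 1: v_d = mu * E
Step 2: v_d = 812 * 1545 = 1254540
Step 3: v_d = 1.25e+06 cm/s

1.25e+06


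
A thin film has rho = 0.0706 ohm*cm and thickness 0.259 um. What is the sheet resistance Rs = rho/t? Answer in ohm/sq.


Step 1: Convert thickness to cm: t = 0.259 um = 2.5900e-05 cm
Step 2: Rs = rho / t = 0.0706 / 2.5900e-05
Step 3: Rs = 2725.9 ohm/sq

2725.9


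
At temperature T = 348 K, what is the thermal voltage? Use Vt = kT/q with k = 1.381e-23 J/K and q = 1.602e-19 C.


Step 1: kT = 1.381e-23 * 348 = 4.80588e-21 J
Step 2: Vt = kT/q = 4.80588e-21 / 1.602e-19
Step 3: Vt = 0.03 V

0.03


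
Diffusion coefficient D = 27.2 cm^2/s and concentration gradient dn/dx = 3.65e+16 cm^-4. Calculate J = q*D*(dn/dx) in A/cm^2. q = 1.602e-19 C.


Step 1: J = q * D * (dn/dx)
Step 2: J = 1.602e-19 * 27.2 * 3.65e+16
Step 3: J = 1.59e-01 A/cm^2

1.59e-01


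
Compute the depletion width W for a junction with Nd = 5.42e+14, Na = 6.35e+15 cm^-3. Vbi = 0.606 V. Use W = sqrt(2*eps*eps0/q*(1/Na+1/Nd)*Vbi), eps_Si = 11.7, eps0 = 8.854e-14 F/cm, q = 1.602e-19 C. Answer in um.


Step 1: 1/Na + 1/Nd = 1/6.35e+15 + 1/5.42e+14 = 2.00250e-15
Step 2: 2*eps*eps0/q = 2*11.7*8.854e-14/1.602e-19 = 1.293281e+07
Step 3: W^2 = 1.293281e+07 * 2.00250e-15 * 0.606 = 1.56942e-08
Step 4: W = sqrt(1.56942e-08) = 1.253e-04 cm = 1.253 um

1.253


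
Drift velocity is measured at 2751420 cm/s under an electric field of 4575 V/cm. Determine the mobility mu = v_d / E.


Step 1: mu = v_d / E
Step 2: mu = 2751420 / 4575
Step 3: mu = 601.4 cm^2/(V*s)

601.4


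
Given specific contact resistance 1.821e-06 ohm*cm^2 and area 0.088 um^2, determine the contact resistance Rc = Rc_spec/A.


Step 1: Convert area to cm^2: 0.088 um^2 = 8.8000e-10 cm^2
Step 2: Rc = Rc_spec / A = 1.821e-06 / 8.8000e-10
Step 3: Rc = 2.07e+03 ohms

2.07e+03


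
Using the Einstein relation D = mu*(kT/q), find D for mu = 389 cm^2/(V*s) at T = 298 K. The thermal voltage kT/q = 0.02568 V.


Step 1: D = mu * (kT/q)
Step 2: D = 389 * 0.02568
Step 3: D = 9.99 cm^2/s

9.99


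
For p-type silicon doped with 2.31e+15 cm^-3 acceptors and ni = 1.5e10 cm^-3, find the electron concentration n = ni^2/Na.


Step 1: Majority hole concentration p ≈ Na = 2.31e+15 cm^-3
Step 2: n = ni^2 / Na = (1.5e10)^2 / 2.31e+15
Step 3: n = 9.74e+04 cm^-3

9.74e+04


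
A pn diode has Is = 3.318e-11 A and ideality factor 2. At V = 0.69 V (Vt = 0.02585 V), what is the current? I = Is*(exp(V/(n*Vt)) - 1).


Step 1: V/(n*Vt) = 0.69/(2*0.02585) = 13.3462
Step 2: exp(13.3462) = 6.2543e+05
Step 3: I = 3.318e-11 * (6.2543e+05 - 1) = 2.08e-05 A

2.08e-05


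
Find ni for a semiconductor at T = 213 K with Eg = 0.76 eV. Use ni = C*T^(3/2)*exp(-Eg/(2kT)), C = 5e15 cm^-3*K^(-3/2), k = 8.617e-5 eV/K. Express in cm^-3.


Step 1: Compute kT = 8.617e-5 * 213 = 0.01835421 eV
Step 2: Exponent = -Eg/(2kT) = -0.76/(2*0.01835421) = -20.70370
Step 3: T^(3/2) = 213^1.5 = 3108.63
Step 4: ni = 5e15 * 3108.63 * exp(-20.70370) = 1.59e+10 cm^-3

1.59e+10


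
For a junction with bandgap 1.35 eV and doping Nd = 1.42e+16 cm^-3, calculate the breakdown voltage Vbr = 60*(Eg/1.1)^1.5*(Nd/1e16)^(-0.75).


Step 1: Eg/1.1 = 1.35/1.1 = 1.227273
Step 2: (Eg/1.1)^1.5 = 1.227273^1.5 = 1.359602
Step 3: (Nd/1e16)^(-0.75) = (1.42)^(-0.75) = 0.768748
Step 4: Vbr = 60 * 1.359602 * 0.768748 = 62.7 V

62.7


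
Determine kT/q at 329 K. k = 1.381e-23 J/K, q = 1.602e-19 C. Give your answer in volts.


Step 1: kT = 1.381e-23 * 329 = 4.54349e-21 J
Step 2: Vt = kT/q = 4.54349e-21 / 1.602e-19
Step 3: Vt = 0.02836 V

0.02836


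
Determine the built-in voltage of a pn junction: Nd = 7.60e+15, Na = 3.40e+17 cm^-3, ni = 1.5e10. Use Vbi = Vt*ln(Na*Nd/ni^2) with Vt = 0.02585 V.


Step 1: Compute Na*Nd/ni^2 = 3.40e+17 * 7.60e+15 / (1.5e10)^2 = 1.1484e+13
Step 2: ln(1.1484e+13) = 30.0720
Step 3: Vbi = 0.02585 * 30.0720 = 0.777 V

0.777


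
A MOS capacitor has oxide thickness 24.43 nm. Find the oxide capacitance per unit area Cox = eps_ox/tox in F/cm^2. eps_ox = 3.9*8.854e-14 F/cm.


Step 1: eps_ox = 3.9 * 8.854e-14 = 3.45306e-13 F/cm
Step 2: tox in cm = 24.43 nm * 1e-7 = 2.4430e-06 cm
Step 3: Cox = 3.45306e-13 / 2.4430e-06 = 1.41e-07 F/cm^2

1.41e-07


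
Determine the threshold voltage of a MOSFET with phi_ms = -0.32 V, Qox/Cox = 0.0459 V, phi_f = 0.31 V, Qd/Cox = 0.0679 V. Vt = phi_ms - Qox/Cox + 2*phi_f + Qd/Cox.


Step 1: Vt = phi_ms - Qox/Cox + 2*phi_f + Qd/Cox
Step 2: Vt = -0.32 - 0.0459 + 2*0.31 + 0.0679
Step 3: Vt = -0.32 - 0.0459 + 0.62 + 0.0679
Step 4: Vt = 0.322 V

0.322


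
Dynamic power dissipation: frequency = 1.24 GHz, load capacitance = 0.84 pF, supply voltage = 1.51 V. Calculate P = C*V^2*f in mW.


Step 1: V^2 = 1.51^2 = 2.2801 V^2
Step 2: P = C*V^2*f = 0.84e-12 F * 2.2801 * 1.24e9 Hz
Step 3: P = 2.37495216e-03 W
Step 4: P = 2.375 mW

2.375


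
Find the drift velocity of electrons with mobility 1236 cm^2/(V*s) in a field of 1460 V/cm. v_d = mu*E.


Step 1: v_d = mu * E
Step 2: v_d = 1236 * 1460 = 1804560
Step 3: v_d = 1.80e+06 cm/s

1.80e+06


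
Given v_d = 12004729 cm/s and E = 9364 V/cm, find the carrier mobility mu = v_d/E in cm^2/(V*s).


Step 1: mu = v_d / E
Step 2: mu = 12004729 / 9364
Step 3: mu = 1282.01 cm^2/(V*s)

1282.01


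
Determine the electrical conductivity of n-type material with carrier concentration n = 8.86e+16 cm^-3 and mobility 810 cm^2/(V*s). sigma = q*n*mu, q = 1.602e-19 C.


Step 1: sigma = q * n * mu
Step 2: sigma = 1.602e-19 * 8.86e+16 * 810
Step 3: sigma = 1.150e+01 S/cm

1.150e+01


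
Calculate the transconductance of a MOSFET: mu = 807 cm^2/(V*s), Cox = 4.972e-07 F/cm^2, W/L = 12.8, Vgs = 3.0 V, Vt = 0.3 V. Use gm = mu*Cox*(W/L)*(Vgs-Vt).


Step 1: Vov = Vgs - Vt = 3.0 - 0.3 = 2.7 V
Step 2: gm = mu * Cox * (W/L) * Vov
Step 3: gm = 807 * 4.972e-07 * 12.8 * 2.7 = 1.39e-02 S

1.39e-02


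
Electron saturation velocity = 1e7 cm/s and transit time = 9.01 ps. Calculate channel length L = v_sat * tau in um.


Step 1: tau in seconds = 9.01 ps * 1e-12 = 9.0100e-12 s
Step 2: L = v_sat * tau = 1e7 * 9.0100e-12 = 9.0100e-05 cm
Step 3: L in um = 9.0100e-05 * 1e4 = 0.901 um

0.901


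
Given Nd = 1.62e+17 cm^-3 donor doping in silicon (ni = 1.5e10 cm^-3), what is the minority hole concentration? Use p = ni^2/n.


Step 1: Since Nd >> ni, n ≈ Nd = 1.62e+17 cm^-3
Step 2: p = ni^2 / n = (1.5e10)^2 / 1.62e+17
Step 3: p = 2.25e20 / 1.62e+17 = 1.39e+03 cm^-3

1.39e+03


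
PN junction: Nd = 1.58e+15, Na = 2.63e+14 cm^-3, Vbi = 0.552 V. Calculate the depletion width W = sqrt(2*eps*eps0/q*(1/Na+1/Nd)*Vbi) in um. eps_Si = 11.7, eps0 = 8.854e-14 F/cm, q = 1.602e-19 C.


Step 1: 1/Na + 1/Nd = 1/2.63e+14 + 1/1.58e+15 = 4.43519e-15
Step 2: 2*eps*eps0/q = 2*11.7*8.854e-14/1.602e-19 = 1.293281e+07
Step 3: W^2 = 1.293281e+07 * 4.43519e-15 * 0.552 = 3.16624e-08
Step 4: W = sqrt(3.16624e-08) = 1.779e-04 cm = 1.779 um

1.779


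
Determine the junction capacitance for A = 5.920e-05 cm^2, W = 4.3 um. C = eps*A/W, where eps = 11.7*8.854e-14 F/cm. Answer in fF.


Step 1: eps_Si = 11.7 * 8.854e-14 = 1.035918e-12 F/cm
Step 2: W in cm = 4.3 * 1e-4 = 4.30e-04 cm
Step 3: C = 1.035918e-12 * 5.920e-05 / 4.30e-04 = 1.426194e-13 F
Step 4: C = 142.62 fF

142.62


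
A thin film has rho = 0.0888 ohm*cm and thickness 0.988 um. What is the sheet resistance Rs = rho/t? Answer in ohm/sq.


Step 1: Convert thickness to cm: t = 0.988 um = 9.8800e-05 cm
Step 2: Rs = rho / t = 0.0888 / 9.8800e-05
Step 3: Rs = 898.8 ohm/sq

898.8


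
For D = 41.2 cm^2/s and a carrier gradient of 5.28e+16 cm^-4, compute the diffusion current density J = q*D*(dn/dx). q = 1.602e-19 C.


Step 1: J = q * D * (dn/dx)
Step 2: J = 1.602e-19 * 41.2 * 5.28e+16
Step 3: J = 3.48e-01 A/cm^2

3.48e-01


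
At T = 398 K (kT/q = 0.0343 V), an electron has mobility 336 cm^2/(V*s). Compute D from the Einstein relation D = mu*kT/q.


Step 1: D = mu * (kT/q)
Step 2: D = 336 * 0.0343
Step 3: D = 11.52 cm^2/s

11.52


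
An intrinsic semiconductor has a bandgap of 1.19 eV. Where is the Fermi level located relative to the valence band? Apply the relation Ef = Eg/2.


Step 1: For an intrinsic semiconductor, the Fermi level sits at midgap.
Step 2: Ef = Eg / 2 = 1.19 / 2 = 0.595 eV

0.595


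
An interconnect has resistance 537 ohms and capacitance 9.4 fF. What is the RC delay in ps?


Step 1: tau = R * C
Step 2: tau = 537 * 9.4 fF = 537 * 9.4e-15 F
Step 3: tau = 5.0478e-12 s = 5.0478 ps

5.0478


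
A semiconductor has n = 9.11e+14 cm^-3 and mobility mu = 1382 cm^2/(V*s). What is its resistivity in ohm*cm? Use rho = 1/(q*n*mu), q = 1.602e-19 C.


Step 1: sigma = q * n * mu = 1.602e-19 * 9.11e+14 * 1382 = 2.01692e-01 S/cm
Step 2: rho = 1 / sigma = 1 / 2.01692e-01 = 4.958 ohm*cm

4.958


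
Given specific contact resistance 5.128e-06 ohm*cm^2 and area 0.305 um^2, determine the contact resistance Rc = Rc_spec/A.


Step 1: Convert area to cm^2: 0.305 um^2 = 3.0500e-09 cm^2
Step 2: Rc = Rc_spec / A = 5.128e-06 / 3.0500e-09
Step 3: Rc = 1.68e+03 ohms

1.68e+03


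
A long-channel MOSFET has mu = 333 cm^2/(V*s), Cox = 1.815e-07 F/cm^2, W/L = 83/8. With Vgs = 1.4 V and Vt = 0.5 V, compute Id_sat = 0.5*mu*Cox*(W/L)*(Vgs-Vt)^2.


Step 1: Overdrive voltage Vov = Vgs - Vt = 1.4 - 0.5 = 0.9 V
Step 2: W/L = 83/8 = 10.375
Step 3: Id = 0.5 * 333 * 1.815e-07 * 10.375 * 0.9^2
Step 4: Id = 2.54e-04 A

2.54e-04


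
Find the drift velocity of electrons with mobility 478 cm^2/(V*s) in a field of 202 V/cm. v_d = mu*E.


Step 1: v_d = mu * E
Step 2: v_d = 478 * 202 = 96556
Step 3: v_d = 9.66e+04 cm/s

9.66e+04


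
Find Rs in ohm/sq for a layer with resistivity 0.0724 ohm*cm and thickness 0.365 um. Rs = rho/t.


Step 1: Convert thickness to cm: t = 0.365 um = 3.6500e-05 cm
Step 2: Rs = rho / t = 0.0724 / 3.6500e-05
Step 3: Rs = 1983.6 ohm/sq

1983.6


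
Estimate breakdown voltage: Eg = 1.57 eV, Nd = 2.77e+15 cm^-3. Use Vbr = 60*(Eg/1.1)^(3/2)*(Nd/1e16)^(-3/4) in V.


Step 1: Eg/1.1 = 1.57/1.1 = 1.427273
Step 2: (Eg/1.1)^1.5 = 1.427273^1.5 = 1.705142
Step 3: (Nd/1e16)^(-0.75) = (0.277)^(-0.75) = 2.619028
Step 4: Vbr = 60 * 1.705142 * 2.619028 = 267.9 V

267.9


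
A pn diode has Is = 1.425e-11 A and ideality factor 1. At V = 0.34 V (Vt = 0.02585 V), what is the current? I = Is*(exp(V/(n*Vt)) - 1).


Step 1: V/(n*Vt) = 0.34/(1*0.02585) = 13.1528
Step 2: exp(13.1528) = 5.1545e+05
Step 3: I = 1.425e-11 * (5.1545e+05 - 1) = 7.35e-06 A

7.35e-06


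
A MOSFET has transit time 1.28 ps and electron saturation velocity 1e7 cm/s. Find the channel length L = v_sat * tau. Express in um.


Step 1: tau in seconds = 1.28 ps * 1e-12 = 1.2800e-12 s
Step 2: L = v_sat * tau = 1e7 * 1.2800e-12 = 1.2800e-05 cm
Step 3: L in um = 1.2800e-05 * 1e4 = 0.128 um

0.128


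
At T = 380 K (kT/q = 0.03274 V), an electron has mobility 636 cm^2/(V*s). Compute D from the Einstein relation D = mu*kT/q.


Step 1: D = mu * (kT/q)
Step 2: D = 636 * 0.03274
Step 3: D = 20.82 cm^2/s

20.82


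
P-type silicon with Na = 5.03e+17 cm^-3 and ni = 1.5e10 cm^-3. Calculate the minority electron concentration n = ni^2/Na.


Step 1: Majority hole concentration p ≈ Na = 5.03e+17 cm^-3
Step 2: n = ni^2 / Na = (1.5e10)^2 / 5.03e+17
Step 3: n = 4.47e+02 cm^-3

4.47e+02


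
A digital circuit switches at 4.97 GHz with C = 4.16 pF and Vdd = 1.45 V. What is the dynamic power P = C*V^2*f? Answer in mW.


Step 1: V^2 = 1.45^2 = 2.1025 V^2
Step 2: P = C*V^2*f = 4.16e-12 F * 2.1025 * 4.97e9 Hz
Step 3: P = 4.3469608e-02 W
Step 4: P = 43.47 mW

43.47


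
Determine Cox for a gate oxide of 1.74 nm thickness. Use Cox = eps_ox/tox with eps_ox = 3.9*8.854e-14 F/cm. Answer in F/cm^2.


Step 1: eps_ox = 3.9 * 8.854e-14 = 3.45306e-13 F/cm
Step 2: tox in cm = 1.74 nm * 1e-7 = 1.7400e-07 cm
Step 3: Cox = 3.45306e-13 / 1.7400e-07 = 1.98e-06 F/cm^2

1.98e-06


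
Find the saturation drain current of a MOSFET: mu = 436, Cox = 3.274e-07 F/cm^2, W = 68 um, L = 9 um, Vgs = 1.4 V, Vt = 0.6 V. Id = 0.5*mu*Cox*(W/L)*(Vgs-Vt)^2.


Step 1: Overdrive voltage Vov = Vgs - Vt = 1.4 - 0.6 = 0.8 V
Step 2: W/L = 68/9 = 7.55556
Step 3: Id = 0.5 * 436 * 3.274e-07 * 7.55556 * 0.8^2
Step 4: Id = 3.45e-04 A

3.45e-04


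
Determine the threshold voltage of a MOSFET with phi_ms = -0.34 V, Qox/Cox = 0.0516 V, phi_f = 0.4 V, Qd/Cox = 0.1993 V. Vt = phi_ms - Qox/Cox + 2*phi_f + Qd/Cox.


Step 1: Vt = phi_ms - Qox/Cox + 2*phi_f + Qd/Cox
Step 2: Vt = -0.34 - 0.0516 + 2*0.4 + 0.1993
Step 3: Vt = -0.34 - 0.0516 + 0.8 + 0.1993
Step 4: Vt = 0.6077 V

0.6077


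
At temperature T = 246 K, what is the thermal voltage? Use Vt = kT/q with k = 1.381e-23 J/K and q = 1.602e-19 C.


Step 1: kT = 1.381e-23 * 246 = 3.39726e-21 J
Step 2: Vt = kT/q = 3.39726e-21 / 1.602e-19
Step 3: Vt = 0.02121 V

0.02121


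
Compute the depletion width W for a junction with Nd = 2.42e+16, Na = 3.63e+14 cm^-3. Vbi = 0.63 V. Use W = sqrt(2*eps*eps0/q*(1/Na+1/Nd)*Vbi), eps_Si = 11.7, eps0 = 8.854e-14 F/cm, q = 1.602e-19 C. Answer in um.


Step 1: 1/Na + 1/Nd = 1/3.63e+14 + 1/2.42e+16 = 2.79614e-15
Step 2: 2*eps*eps0/q = 2*11.7*8.854e-14/1.602e-19 = 1.293281e+07
Step 3: W^2 = 1.293281e+07 * 2.79614e-15 * 0.63 = 2.27820e-08
Step 4: W = sqrt(2.27820e-08) = 1.509e-04 cm = 1.509 um

1.509


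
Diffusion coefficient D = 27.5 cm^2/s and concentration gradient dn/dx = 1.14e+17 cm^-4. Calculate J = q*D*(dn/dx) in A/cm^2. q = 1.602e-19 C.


Step 1: J = q * D * (dn/dx)
Step 2: J = 1.602e-19 * 27.5 * 1.14e+17
Step 3: J = 5.02e-01 A/cm^2

5.02e-01


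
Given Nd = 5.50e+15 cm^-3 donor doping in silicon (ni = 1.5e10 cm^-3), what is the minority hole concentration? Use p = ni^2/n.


Step 1: Since Nd >> ni, n ≈ Nd = 5.50e+15 cm^-3
Step 2: p = ni^2 / n = (1.5e10)^2 / 5.50e+15
Step 3: p = 2.25e20 / 5.50e+15 = 4.09e+04 cm^-3

4.09e+04


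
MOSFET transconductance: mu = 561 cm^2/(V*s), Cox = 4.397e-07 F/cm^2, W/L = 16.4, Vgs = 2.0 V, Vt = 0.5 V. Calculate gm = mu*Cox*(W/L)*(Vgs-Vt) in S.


Step 1: Vov = Vgs - Vt = 2.0 - 0.5 = 1.5 V
Step 2: gm = mu * Cox * (W/L) * Vov
Step 3: gm = 561 * 4.397e-07 * 16.4 * 1.5 = 6.07e-03 S

6.07e-03


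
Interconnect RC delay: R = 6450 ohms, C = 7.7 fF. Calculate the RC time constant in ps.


Step 1: tau = R * C
Step 2: tau = 6450 * 7.7 fF = 6450 * 7.7e-15 F
Step 3: tau = 4.9665e-11 s = 49.665 ps

49.665


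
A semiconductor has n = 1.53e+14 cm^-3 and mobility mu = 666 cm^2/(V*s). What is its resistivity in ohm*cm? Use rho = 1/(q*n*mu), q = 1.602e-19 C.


Step 1: sigma = q * n * mu = 1.602e-19 * 1.53e+14 * 666 = 1.63241e-02 S/cm
Step 2: rho = 1 / sigma = 1 / 1.63241e-02 = 61.26 ohm*cm

61.26


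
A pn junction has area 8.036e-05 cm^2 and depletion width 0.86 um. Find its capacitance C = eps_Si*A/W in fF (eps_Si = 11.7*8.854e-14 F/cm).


Step 1: eps_Si = 11.7 * 8.854e-14 = 1.035918e-12 F/cm
Step 2: W in cm = 0.86 * 1e-4 = 8.60e-05 cm
Step 3: C = 1.035918e-12 * 8.036e-05 / 8.60e-05 = 9.679811e-13 F
Step 4: C = 967.98 fF

967.98


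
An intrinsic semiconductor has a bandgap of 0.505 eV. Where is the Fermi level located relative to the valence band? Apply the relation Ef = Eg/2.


Step 1: For an intrinsic semiconductor, the Fermi level sits at midgap.
Step 2: Ef = Eg / 2 = 0.505 / 2 = 0.2525 eV

0.2525


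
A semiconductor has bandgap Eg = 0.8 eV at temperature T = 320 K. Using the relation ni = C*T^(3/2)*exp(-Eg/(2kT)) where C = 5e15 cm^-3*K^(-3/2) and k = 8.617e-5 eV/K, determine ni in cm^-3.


Step 1: Compute kT = 8.617e-5 * 320 = 0.0275744 eV
Step 2: Exponent = -Eg/(2kT) = -0.8/(2*0.0275744) = -14.50621
Step 3: T^(3/2) = 320^1.5 = 5724.33
Step 4: ni = 5e15 * 5724.33 * exp(-14.50621) = 1.43e+13 cm^-3

1.43e+13


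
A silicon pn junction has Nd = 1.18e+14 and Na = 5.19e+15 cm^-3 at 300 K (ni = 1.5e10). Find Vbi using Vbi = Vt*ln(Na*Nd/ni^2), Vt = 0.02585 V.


Step 1: Compute Na*Nd/ni^2 = 5.19e+15 * 1.18e+14 / (1.5e10)^2 = 2.7219e+09
Step 2: ln(2.7219e+09) = 21.7246
Step 3: Vbi = 0.02585 * 21.7246 = 0.562 V

0.562


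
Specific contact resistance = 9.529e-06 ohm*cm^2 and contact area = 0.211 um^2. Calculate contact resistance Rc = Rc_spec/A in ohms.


Step 1: Convert area to cm^2: 0.211 um^2 = 2.1100e-09 cm^2
Step 2: Rc = Rc_spec / A = 9.529e-06 / 2.1100e-09
Step 3: Rc = 4.52e+03 ohms

4.52e+03


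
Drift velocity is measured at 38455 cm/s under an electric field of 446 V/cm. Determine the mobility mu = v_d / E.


Step 1: mu = v_d / E
Step 2: mu = 38455 / 446
Step 3: mu = 86.22 cm^2/(V*s)

86.22


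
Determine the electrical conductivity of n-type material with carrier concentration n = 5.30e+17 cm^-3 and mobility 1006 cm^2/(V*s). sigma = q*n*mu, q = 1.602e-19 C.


Step 1: sigma = q * n * mu
Step 2: sigma = 1.602e-19 * 5.30e+17 * 1006
Step 3: sigma = 8.542e+01 S/cm

8.542e+01


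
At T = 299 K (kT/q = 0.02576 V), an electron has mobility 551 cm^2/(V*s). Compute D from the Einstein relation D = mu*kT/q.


Step 1: D = mu * (kT/q)
Step 2: D = 551 * 0.02576
Step 3: D = 14.19 cm^2/s

14.19


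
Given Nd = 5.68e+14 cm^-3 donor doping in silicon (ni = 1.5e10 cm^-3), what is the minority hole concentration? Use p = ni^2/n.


Step 1: Since Nd >> ni, n ≈ Nd = 5.68e+14 cm^-3
Step 2: p = ni^2 / n = (1.5e10)^2 / 5.68e+14
Step 3: p = 2.25e20 / 5.68e+14 = 3.96e+05 cm^-3

3.96e+05


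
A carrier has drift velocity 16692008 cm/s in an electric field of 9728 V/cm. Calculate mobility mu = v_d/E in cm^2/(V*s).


Step 1: mu = v_d / E
Step 2: mu = 16692008 / 9728
Step 3: mu = 1715.87 cm^2/(V*s)

1715.87


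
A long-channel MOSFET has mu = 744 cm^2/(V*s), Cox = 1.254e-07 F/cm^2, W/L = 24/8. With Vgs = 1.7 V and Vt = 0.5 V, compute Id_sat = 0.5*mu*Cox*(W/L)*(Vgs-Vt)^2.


Step 1: Overdrive voltage Vov = Vgs - Vt = 1.7 - 0.5 = 1.2 V
Step 2: W/L = 24/8 = 3
Step 3: Id = 0.5 * 744 * 1.254e-07 * 3 * 1.2^2
Step 4: Id = 2.02e-04 A

2.02e-04


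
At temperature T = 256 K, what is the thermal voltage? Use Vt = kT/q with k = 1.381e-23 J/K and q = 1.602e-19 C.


Step 1: kT = 1.381e-23 * 256 = 3.53536e-21 J
Step 2: Vt = kT/q = 3.53536e-21 / 1.602e-19
Step 3: Vt = 0.02207 V

0.02207


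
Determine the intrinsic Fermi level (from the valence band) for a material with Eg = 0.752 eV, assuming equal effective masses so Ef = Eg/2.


Step 1: For an intrinsic semiconductor, the Fermi level sits at midgap.
Step 2: Ef = Eg / 2 = 0.752 / 2 = 0.376 eV

0.376


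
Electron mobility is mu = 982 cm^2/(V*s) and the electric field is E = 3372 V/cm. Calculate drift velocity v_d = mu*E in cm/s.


Step 1: v_d = mu * E
Step 2: v_d = 982 * 3372 = 3311304
Step 3: v_d = 3.31e+06 cm/s

3.31e+06


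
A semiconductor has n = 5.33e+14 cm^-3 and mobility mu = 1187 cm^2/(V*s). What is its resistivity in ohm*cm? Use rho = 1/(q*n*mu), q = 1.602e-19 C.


Step 1: sigma = q * n * mu = 1.602e-19 * 5.33e+14 * 1187 = 1.01354e-01 S/cm
Step 2: rho = 1 / sigma = 1 / 1.01354e-01 = 9.866 ohm*cm

9.866


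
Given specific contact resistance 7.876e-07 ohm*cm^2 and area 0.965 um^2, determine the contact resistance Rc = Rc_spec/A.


Step 1: Convert area to cm^2: 0.965 um^2 = 9.6500e-09 cm^2
Step 2: Rc = Rc_spec / A = 7.876e-07 / 9.6500e-09
Step 3: Rc = 8.16e+01 ohms

8.16e+01


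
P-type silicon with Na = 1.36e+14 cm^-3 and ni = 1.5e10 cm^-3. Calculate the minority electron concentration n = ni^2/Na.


Step 1: Majority hole concentration p ≈ Na = 1.36e+14 cm^-3
Step 2: n = ni^2 / Na = (1.5e10)^2 / 1.36e+14
Step 3: n = 1.65e+06 cm^-3

1.65e+06


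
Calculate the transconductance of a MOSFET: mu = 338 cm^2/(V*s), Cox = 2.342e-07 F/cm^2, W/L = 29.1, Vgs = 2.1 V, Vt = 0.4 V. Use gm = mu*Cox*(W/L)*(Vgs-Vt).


Step 1: Vov = Vgs - Vt = 2.1 - 0.4 = 1.7 V
Step 2: gm = mu * Cox * (W/L) * Vov
Step 3: gm = 338 * 2.342e-07 * 29.1 * 1.7 = 3.92e-03 S

3.92e-03


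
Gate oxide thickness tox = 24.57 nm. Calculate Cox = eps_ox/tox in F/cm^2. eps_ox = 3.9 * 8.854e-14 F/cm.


Step 1: eps_ox = 3.9 * 8.854e-14 = 3.45306e-13 F/cm
Step 2: tox in cm = 24.57 nm * 1e-7 = 2.4570e-06 cm
Step 3: Cox = 3.45306e-13 / 2.4570e-06 = 1.41e-07 F/cm^2

1.41e-07


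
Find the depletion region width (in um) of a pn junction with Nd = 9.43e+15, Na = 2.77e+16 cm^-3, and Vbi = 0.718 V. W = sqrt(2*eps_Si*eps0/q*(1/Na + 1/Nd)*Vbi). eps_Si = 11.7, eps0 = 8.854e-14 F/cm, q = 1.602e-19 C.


Step 1: 1/Na + 1/Nd = 1/2.77e+16 + 1/9.43e+15 = 1.42146e-16
Step 2: 2*eps*eps0/q = 2*11.7*8.854e-14/1.602e-19 = 1.293281e+07
Step 3: W^2 = 1.293281e+07 * 1.42146e-16 * 0.718 = 1.31993e-09
Step 4: W = sqrt(1.31993e-09) = 3.633e-05 cm = 0.3633 um

0.3633


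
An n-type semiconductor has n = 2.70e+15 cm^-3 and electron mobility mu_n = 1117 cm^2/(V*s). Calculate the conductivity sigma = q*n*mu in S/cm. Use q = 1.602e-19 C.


Step 1: sigma = q * n * mu
Step 2: sigma = 1.602e-19 * 2.70e+15 * 1117
Step 3: sigma = 4.831e-01 S/cm

4.831e-01


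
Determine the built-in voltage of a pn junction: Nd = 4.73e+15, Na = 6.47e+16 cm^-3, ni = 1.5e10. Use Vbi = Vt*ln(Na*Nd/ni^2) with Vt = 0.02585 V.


Step 1: Compute Na*Nd/ni^2 = 6.47e+16 * 4.73e+15 / (1.5e10)^2 = 1.3601e+12
Step 2: ln(1.3601e+12) = 27.9386
Step 3: Vbi = 0.02585 * 27.9386 = 0.722 V

0.722


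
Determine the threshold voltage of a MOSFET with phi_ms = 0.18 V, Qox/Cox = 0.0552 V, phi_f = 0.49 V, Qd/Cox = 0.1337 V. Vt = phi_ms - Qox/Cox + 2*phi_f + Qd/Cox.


Step 1: Vt = phi_ms - Qox/Cox + 2*phi_f + Qd/Cox
Step 2: Vt = 0.18 - 0.0552 + 2*0.49 + 0.1337
Step 3: Vt = 0.18 - 0.0552 + 0.98 + 0.1337
Step 4: Vt = 1.2385 V

1.2385


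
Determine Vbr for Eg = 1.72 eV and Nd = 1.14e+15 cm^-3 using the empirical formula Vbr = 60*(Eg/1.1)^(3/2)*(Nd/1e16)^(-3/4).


Step 1: Eg/1.1 = 1.72/1.1 = 1.563636
Step 2: (Eg/1.1)^1.5 = 1.563636^1.5 = 1.955255
Step 3: (Nd/1e16)^(-0.75) = (0.114)^(-0.75) = 5.097079
Step 4: Vbr = 60 * 1.955255 * 5.097079 = 598.0 V

598.0


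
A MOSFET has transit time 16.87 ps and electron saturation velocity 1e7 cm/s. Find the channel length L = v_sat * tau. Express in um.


Step 1: tau in seconds = 16.87 ps * 1e-12 = 1.6870e-11 s
Step 2: L = v_sat * tau = 1e7 * 1.6870e-11 = 1.6870e-04 cm
Step 3: L in um = 1.6870e-04 * 1e4 = 1.687 um

1.687


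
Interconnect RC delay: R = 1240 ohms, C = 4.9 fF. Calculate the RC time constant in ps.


Step 1: tau = R * C
Step 2: tau = 1240 * 4.9 fF = 1240 * 4.9e-15 F
Step 3: tau = 6.076e-12 s = 6.076 ps

6.076


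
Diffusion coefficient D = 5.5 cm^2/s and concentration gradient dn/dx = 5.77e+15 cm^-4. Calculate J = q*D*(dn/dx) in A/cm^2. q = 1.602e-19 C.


Step 1: J = q * D * (dn/dx)
Step 2: J = 1.602e-19 * 5.5 * 5.77e+15
Step 3: J = 5.08e-03 A/cm^2

5.08e-03


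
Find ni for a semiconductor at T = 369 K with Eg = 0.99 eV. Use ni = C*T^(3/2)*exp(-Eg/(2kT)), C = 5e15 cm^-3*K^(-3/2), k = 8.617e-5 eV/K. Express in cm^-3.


Step 1: Compute kT = 8.617e-5 * 369 = 0.03179673 eV
Step 2: Exponent = -Eg/(2kT) = -0.99/(2*0.03179673) = -15.56764
Step 3: T^(3/2) = 369^1.5 = 7088.26
Step 4: ni = 5e15 * 7088.26 * exp(-15.56764) = 6.15e+12 cm^-3

6.15e+12


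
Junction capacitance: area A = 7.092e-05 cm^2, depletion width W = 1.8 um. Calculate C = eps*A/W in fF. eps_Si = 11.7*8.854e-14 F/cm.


Step 1: eps_Si = 11.7 * 8.854e-14 = 1.035918e-12 F/cm
Step 2: W in cm = 1.8 * 1e-4 = 1.80e-04 cm
Step 3: C = 1.035918e-12 * 7.092e-05 / 1.80e-04 = 4.081517e-13 F
Step 4: C = 408.15 fF

408.15


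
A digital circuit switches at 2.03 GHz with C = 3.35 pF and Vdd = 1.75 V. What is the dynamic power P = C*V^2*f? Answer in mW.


Step 1: V^2 = 1.75^2 = 3.0625 V^2
Step 2: P = C*V^2*f = 3.35e-12 F * 3.0625 * 2.03e9 Hz
Step 3: P = 2.082653125e-02 W
Step 4: P = 20.827 mW

20.827


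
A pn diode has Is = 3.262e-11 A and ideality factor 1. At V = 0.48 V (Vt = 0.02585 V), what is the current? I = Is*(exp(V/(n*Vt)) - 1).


Step 1: V/(n*Vt) = 0.48/(1*0.02585) = 18.5687
Step 2: exp(18.5687) = 1.1595e+08
Step 3: I = 3.262e-11 * (1.1595e+08 - 1) = 3.78e-03 A

3.78e-03


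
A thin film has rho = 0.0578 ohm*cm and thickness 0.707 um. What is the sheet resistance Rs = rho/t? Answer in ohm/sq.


Step 1: Convert thickness to cm: t = 0.707 um = 7.0700e-05 cm
Step 2: Rs = rho / t = 0.0578 / 7.0700e-05
Step 3: Rs = 817.5 ohm/sq

817.5


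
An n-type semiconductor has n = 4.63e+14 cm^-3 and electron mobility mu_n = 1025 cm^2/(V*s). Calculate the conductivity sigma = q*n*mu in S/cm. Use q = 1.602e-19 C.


Step 1: sigma = q * n * mu
Step 2: sigma = 1.602e-19 * 4.63e+14 * 1025
Step 3: sigma = 7.603e-02 S/cm

7.603e-02


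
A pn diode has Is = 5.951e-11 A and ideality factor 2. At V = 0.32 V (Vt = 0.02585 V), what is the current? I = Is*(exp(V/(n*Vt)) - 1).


Step 1: V/(n*Vt) = 0.32/(2*0.02585) = 6.1896
Step 2: exp(6.1896) = 4.8765e+02
Step 3: I = 5.951e-11 * (4.8765e+02 - 1) = 2.90e-08 A

2.90e-08


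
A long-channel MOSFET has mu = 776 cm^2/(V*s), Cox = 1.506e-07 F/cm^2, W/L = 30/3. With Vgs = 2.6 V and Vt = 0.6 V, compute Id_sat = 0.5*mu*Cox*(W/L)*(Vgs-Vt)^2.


Step 1: Overdrive voltage Vov = Vgs - Vt = 2.6 - 0.6 = 2.0 V
Step 2: W/L = 30/3 = 10
Step 3: Id = 0.5 * 776 * 1.506e-07 * 10 * 2.0^2
Step 4: Id = 2.34e-03 A

2.34e-03


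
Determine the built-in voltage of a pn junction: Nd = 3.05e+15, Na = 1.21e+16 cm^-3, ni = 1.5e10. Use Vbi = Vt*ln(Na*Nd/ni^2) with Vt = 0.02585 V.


Step 1: Compute Na*Nd/ni^2 = 1.21e+16 * 3.05e+15 / (1.5e10)^2 = 1.6402e+11
Step 2: ln(1.6402e+11) = 25.8233
Step 3: Vbi = 0.02585 * 25.8233 = 0.668 V

0.668


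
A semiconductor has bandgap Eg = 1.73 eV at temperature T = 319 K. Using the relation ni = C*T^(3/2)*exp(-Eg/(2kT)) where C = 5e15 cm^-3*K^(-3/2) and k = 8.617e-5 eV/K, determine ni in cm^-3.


Step 1: Compute kT = 8.617e-5 * 319 = 0.02748823 eV
Step 2: Exponent = -Eg/(2kT) = -1.73/(2*0.02748823) = -31.46801
Step 3: T^(3/2) = 319^1.5 = 5697.52
Step 4: ni = 5e15 * 5697.52 * exp(-31.46801) = 6.14e+05 cm^-3

6.14e+05


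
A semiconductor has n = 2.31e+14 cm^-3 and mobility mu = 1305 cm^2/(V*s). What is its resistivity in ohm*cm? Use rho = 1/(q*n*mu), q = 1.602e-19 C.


Step 1: sigma = q * n * mu = 1.602e-19 * 2.31e+14 * 1305 = 4.82931e-02 S/cm
Step 2: rho = 1 / sigma = 1 / 4.82931e-02 = 20.71 ohm*cm

20.71


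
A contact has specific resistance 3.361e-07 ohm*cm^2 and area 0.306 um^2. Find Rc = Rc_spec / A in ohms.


Step 1: Convert area to cm^2: 0.306 um^2 = 3.0600e-09 cm^2
Step 2: Rc = Rc_spec / A = 3.361e-07 / 3.0600e-09
Step 3: Rc = 1.10e+02 ohms

1.10e+02


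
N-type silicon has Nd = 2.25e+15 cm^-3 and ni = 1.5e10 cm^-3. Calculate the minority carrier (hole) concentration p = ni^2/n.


Step 1: Since Nd >> ni, n ≈ Nd = 2.25e+15 cm^-3
Step 2: p = ni^2 / n = (1.5e10)^2 / 2.25e+15
Step 3: p = 2.25e20 / 2.25e+15 = 1.00e+05 cm^-3

1.00e+05


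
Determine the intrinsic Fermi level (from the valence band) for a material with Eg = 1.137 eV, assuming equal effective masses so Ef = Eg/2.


Step 1: For an intrinsic semiconductor, the Fermi level sits at midgap.
Step 2: Ef = Eg / 2 = 1.137 / 2 = 0.5685 eV

0.5685


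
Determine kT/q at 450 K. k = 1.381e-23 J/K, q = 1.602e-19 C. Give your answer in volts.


Step 1: kT = 1.381e-23 * 450 = 6.2145e-21 J
Step 2: Vt = kT/q = 6.2145e-21 / 1.602e-19
Step 3: Vt = 0.03879 V

0.03879


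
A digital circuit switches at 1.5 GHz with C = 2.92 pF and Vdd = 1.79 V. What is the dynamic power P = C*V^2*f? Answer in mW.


Step 1: V^2 = 1.79^2 = 3.2041 V^2
Step 2: P = C*V^2*f = 2.92e-12 F * 3.2041 * 1.5e9 Hz
Step 3: P = 1.4033958e-02 W
Step 4: P = 14.034 mW

14.034


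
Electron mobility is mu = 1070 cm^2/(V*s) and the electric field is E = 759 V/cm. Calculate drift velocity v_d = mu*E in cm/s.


Step 1: v_d = mu * E
Step 2: v_d = 1070 * 759 = 812130
Step 3: v_d = 8.12e+05 cm/s

8.12e+05


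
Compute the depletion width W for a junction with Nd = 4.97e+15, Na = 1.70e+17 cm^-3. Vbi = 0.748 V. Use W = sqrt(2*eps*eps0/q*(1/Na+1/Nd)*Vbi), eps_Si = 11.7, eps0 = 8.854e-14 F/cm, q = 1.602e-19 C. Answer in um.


Step 1: 1/Na + 1/Nd = 1/1.70e+17 + 1/4.97e+15 = 2.07090e-16
Step 2: 2*eps*eps0/q = 2*11.7*8.854e-14/1.602e-19 = 1.293281e+07
Step 3: W^2 = 1.293281e+07 * 2.07090e-16 * 0.748 = 2.00334e-09
Step 4: W = sqrt(2.00334e-09) = 4.476e-05 cm = 0.4476 um

0.4476


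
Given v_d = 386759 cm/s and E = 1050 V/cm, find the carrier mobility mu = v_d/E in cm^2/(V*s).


Step 1: mu = v_d / E
Step 2: mu = 386759 / 1050
Step 3: mu = 368.34 cm^2/(V*s)

368.34


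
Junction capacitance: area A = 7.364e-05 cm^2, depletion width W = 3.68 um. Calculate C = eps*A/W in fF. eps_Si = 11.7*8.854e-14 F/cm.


Step 1: eps_Si = 11.7 * 8.854e-14 = 1.035918e-12 F/cm
Step 2: W in cm = 3.68 * 1e-4 = 3.68e-04 cm
Step 3: C = 1.035918e-12 * 7.364e-05 / 3.68e-04 = 2.072962e-13 F
Step 4: C = 207.3 fF

207.3


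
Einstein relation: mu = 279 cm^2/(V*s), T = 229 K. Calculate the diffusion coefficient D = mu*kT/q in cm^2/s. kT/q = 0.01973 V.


Step 1: D = mu * (kT/q)
Step 2: D = 279 * 0.01973
Step 3: D = 5.5 cm^2/s

5.5


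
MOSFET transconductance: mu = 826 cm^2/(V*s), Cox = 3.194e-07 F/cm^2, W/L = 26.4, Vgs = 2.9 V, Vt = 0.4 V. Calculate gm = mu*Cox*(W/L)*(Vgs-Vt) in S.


Step 1: Vov = Vgs - Vt = 2.9 - 0.4 = 2.5 V
Step 2: gm = mu * Cox * (W/L) * Vov
Step 3: gm = 826 * 3.194e-07 * 26.4 * 2.5 = 1.74e-02 S

1.74e-02


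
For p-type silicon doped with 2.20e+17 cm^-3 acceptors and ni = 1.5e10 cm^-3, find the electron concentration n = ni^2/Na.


Step 1: Majority hole concentration p ≈ Na = 2.20e+17 cm^-3
Step 2: n = ni^2 / Na = (1.5e10)^2 / 2.20e+17
Step 3: n = 1.02e+03 cm^-3

1.02e+03


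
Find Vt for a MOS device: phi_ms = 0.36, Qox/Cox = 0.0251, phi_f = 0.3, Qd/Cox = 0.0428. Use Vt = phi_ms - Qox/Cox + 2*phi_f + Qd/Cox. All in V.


Step 1: Vt = phi_ms - Qox/Cox + 2*phi_f + Qd/Cox
Step 2: Vt = 0.36 - 0.0251 + 2*0.3 + 0.0428
Step 3: Vt = 0.36 - 0.0251 + 0.6 + 0.0428
Step 4: Vt = 0.9777 V

0.9777


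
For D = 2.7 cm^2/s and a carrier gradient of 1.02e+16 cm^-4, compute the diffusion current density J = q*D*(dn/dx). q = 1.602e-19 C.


Step 1: J = q * D * (dn/dx)
Step 2: J = 1.602e-19 * 2.7 * 1.02e+16
Step 3: J = 4.41e-03 A/cm^2

4.41e-03


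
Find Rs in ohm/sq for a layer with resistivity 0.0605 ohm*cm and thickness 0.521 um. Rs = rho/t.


Step 1: Convert thickness to cm: t = 0.521 um = 5.2100e-05 cm
Step 2: Rs = rho / t = 0.0605 / 5.2100e-05
Step 3: Rs = 1161.2 ohm/sq

1161.2


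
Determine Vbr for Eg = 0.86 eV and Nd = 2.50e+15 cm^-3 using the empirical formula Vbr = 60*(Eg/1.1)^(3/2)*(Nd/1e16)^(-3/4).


Step 1: Eg/1.1 = 0.86/1.1 = 0.781818
Step 2: (Eg/1.1)^1.5 = 0.781818^1.5 = 0.691287
Step 3: (Nd/1e16)^(-0.75) = (0.25)^(-0.75) = 2.828427
Step 4: Vbr = 60 * 0.691287 * 2.828427 = 117.3 V

117.3
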